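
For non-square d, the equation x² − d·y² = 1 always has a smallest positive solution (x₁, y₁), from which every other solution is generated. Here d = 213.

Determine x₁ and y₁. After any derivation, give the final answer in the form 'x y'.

d=213: √d = [14; 1,1,2,6,1,8,1,6,2,1,1,28] (ℓ=12, even), read p_11/q_11
a_0=14:  p_0=14·1+0=14,  q_0=14·0+1=1
…
a_4=6:  p_4=6·73+29=467,  q_4=6·5+2=32
…
a_10=1:  p_10=1·78825+36749=115574,  q_10=1·5401+2518=7919
a_11=1:  p_11=1·115574+78825=194399,  q_11=1·7919+5401=13320
→ (194399, 13320).  Check: 194399²=37790971201, 213·13320²=37790971200, difference 1.

194399 13320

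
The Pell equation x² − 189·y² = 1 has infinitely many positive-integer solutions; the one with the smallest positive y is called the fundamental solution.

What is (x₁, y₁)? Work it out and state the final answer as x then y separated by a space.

55 4

[13; 1,2,1,26] for √189; ℓ=4 ⇒ convergent index 3
step 0: (13, 1)  from 13·(1,0) + (0,1)
step 1: (14, 1)  from 1·(13,1) + (1,0)
step 2: (41, 3)  from 2·(14,1) + (13,1)
step 3: (55, 4)  from 1·(41,3) + (14,1)
(x₁, y₁) = (55, 4);  55² − 189·4² = 1 ✓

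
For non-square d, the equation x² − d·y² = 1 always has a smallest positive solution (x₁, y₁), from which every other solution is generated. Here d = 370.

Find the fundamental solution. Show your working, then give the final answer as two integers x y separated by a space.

√370 = [19; 4,4,38, …], period ℓ=3 (odd) → k=5
i=0: a=19 ⇒ p=19, q=1
i=1: a=4 ⇒ p=77, q=4
i=2: a=4 ⇒ p=327, q=17
i=3: a=38 ⇒ p=12503, q=650
i=4: a=4 ⇒ p=50339, q=2617
i=5: a=4 ⇒ p=213859, q=11118
(x₁, y₁) = (213859, 11118);  213859² − 370·11118² = 1 ✓

213859 11118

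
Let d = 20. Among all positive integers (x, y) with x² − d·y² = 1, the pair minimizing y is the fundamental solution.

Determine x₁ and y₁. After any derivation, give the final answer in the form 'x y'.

9 2

d=20: √d = [4; 2,8] (ℓ=2, even), read p_1/q_1
i=0: a=4 ⇒ p=4, q=1
i=1: a=2 ⇒ p=9, q=2
→ (9, 2).  Check: 9²=81, 20·2²=80, difference 1.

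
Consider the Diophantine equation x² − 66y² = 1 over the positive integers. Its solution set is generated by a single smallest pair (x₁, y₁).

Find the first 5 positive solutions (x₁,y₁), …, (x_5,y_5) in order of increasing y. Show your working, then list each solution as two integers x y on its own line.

65 8
8449 1040
1098305 135192
142771201 17573920
18559157825 2284474408

[8; 8,16] for √66; ℓ=2 ⇒ convergent index 1
i=0: a=8 ⇒ p=8, q=1
i=1: a=8 ⇒ p=65, q=8
fundamental: x₁=65, y₁=8  (since 4225 − 66·64 = 1)
n=2: (65,8)∘(65,8) = (65·65+66·8·8, 65·8+8·65) = (8449,1040)
n=3: (8449,1040)∘(65,8) = (65·8449+66·8·1040, 65·1040+8·8449) = (1098305,135192)
n=4: (1098305,135192)∘(65,8) = (65·1098305+66·8·135192, 65·135192+8·1098305) = (142771201,17573920)
n=5: (142771201,17573920)∘(65,8) = (65·142771201+66·8·17573920, 65·17573920+8·142771201) = (18559157825,2284474408)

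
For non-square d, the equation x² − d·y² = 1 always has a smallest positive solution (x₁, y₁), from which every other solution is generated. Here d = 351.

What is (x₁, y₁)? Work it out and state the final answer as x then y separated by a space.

√351 → a₀=18, period (1,2,1,3,2,2,2,3,1,2,1,36); ℓ=12 even so k=11
step 0: (18, 1)  from 18·(1,0) + (0,1)
step 1: (19, 1)  from 1·(18,1) + (1,0)
step 2: (56, 3)  from 2·(19,1) + (18,1)
step 3: (75, 4)  from 1·(56,3) + (19,1)
step 4: (281, 15)  from 3·(75,4) + (56,3)
step 5: (637, 34)  from 2·(281,15) + (75,4)
step 6: (1555, 83)  from 2·(637,34) + (281,15)
step 7: (3747, 200)  from 2·(1555,83) + (637,34)
step 8: (12796, 683)  from 3·(3747,200) + (1555,83)
step 9: (16543, 883)  from 1·(12796,683) + (3747,200)
step 10: (45882, 2449)  from 2·(16543,883) + (12796,683)
step 11: (62425, 3332)  from 1·(45882,2449) + (16543,883)
fundamental: x₁=62425, y₁=3332  (since 3896880625 − 351·11102224 = 1)

62425 3332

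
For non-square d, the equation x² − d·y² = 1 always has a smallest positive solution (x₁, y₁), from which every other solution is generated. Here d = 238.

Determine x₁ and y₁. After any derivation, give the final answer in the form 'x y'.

11663 756

√238 → a₀=15, period (2,2,1,14,1,2,2,30); ℓ=8 even so k=7
i=0: a=15 ⇒ p=15, q=1
i=1: a=2 ⇒ p=31, q=2
i=2: a=2 ⇒ p=77, q=5
i=3: a=1 ⇒ p=108, q=7
i=4: a=14 ⇒ p=1589, q=103
i=5: a=1 ⇒ p=1697, q=110
i=6: a=2 ⇒ p=4983, q=323
i=7: a=2 ⇒ p=11663, q=756
(x₁, y₁) = (11663, 756);  11663² − 238·756² = 1 ✓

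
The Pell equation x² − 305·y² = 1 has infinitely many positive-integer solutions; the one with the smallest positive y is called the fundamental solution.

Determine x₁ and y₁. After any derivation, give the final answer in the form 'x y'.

489 28

d=305: √d = [17; 2,6,2,34] (ℓ=4, even), read p_3/q_3
k=0  a_k=17  p_k/q_k = 17/1
k=1  a_k=2  p_k/q_k = 35/2
k=2  a_k=6  p_k/q_k = 227/13
k=3  a_k=2  p_k/q_k = 489/28
(x₁, y₁) = (489, 28);  489² − 305·28² = 1 ✓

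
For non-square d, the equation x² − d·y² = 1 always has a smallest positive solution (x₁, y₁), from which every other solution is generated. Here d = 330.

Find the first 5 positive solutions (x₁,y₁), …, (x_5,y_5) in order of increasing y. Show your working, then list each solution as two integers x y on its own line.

d=330: √d = [18; 6,36] (ℓ=2, even), read p_1/q_1
step 0: (18, 1)  from 18·(1,0) + (0,1)
step 1: (109, 6)  from 6·(18,1) + (1,0)
→ (109, 6).  Check: 109²=11881, 330·6²=11880, difference 1.
n=2: (109,6)∘(109,6) = (109·109+330·6·6, 109·6+6·109) = (23761,1308)
n=3: (23761,1308)∘(109,6) = (109·23761+330·6·1308, 109·1308+6·23761) = (5179789,285138)
n=4: (5179789,285138)∘(109,6) = (109·5179789+330·6·285138, 109·285138+6·5179789) = (1129170241,62158776)
n=5: (1129170241,62158776)∘(109,6) = (109·1129170241+330·6·62158776, 109·62158776+6·1129170241) = (246153932749,13550328030)

109 6
23761 1308
5179789 285138
1129170241 62158776
246153932749 13550328030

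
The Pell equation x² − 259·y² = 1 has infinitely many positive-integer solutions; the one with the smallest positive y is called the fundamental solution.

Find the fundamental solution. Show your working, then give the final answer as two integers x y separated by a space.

847225 52644

√259 → a₀=16, period (10,1,2,3,4,3,2,1,10,32); ℓ=10 even so k=9
i=0: a=16 ⇒ p=16, q=1
i=1: a=10 ⇒ p=161, q=10
…
i=5: a=4 ⇒ p=7403, q=460
…
i=8: a=1 ⇒ p=79196, q=4921
i=9: a=10 ⇒ p=847225, q=52644
→ (847225, 52644).  Check: 847225²=717790200625, 259·52644²=717790200624, difference 1.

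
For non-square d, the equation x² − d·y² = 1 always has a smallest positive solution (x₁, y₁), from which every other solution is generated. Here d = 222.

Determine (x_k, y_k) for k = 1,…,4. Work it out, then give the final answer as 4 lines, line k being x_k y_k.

d=222: √d = [14; 1,8,1,28] (ℓ=4, even), read p_3/q_3
step 0: (14, 1)  from 14·(1,0) + (0,1)
step 1: (15, 1)  from 1·(14,1) + (1,0)
step 2: (134, 9)  from 8·(15,1) + (14,1)
step 3: (149, 10)  from 1·(134,9) + (15,1)
(x₁, y₁) = (149, 10);  149² − 222·10² = 1 ✓
n=2: (149,10)∘(149,10) = (149·149+222·10·10, 149·10+10·149) = (44401,2980)
n=3: (44401,2980)∘(149,10) = (149·44401+222·10·2980, 149·2980+10·44401) = (13231349,888030)
n=4: (13231349,888030)∘(149,10) = (149·13231349+222·10·888030, 149·888030+10·13231349) = (3942897601,264629960)

149 10
44401 2980
13231349 888030
3942897601 264629960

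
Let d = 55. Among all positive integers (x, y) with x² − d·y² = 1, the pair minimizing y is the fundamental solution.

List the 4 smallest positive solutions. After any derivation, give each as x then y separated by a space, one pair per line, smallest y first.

89 12
15841 2136
2819609 380196
501874561 67672752

√55 = [7; 2,2,2,14, …], period ℓ=4 (even) → k=3
i=0: a=7 ⇒ p=7, q=1
…
i=2: a=2 ⇒ p=37, q=5
i=3: a=2 ⇒ p=89, q=12
(x₁, y₁) = (89, 12);  89² − 55·12² = 1 ✓
(89+12√55)^2 = 15841 + 2136√55
(89+12√55)^3 = 2819609 + 380196√55
(89+12√55)^4 = 501874561 + 67672752√55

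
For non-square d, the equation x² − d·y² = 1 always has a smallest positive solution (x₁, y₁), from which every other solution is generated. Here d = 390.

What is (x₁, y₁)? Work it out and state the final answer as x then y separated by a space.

79 4

[19; 1,2,1,38] for √390; ℓ=4 ⇒ convergent index 3
step 0: (19, 1)  from 19·(1,0) + (0,1)
…
step 2: (59, 3)  from 2·(20,1) + (19,1)
step 3: (79, 4)  from 1·(59,3) + (20,1)
fundamental: x₁=79, y₁=4  (since 6241 − 390·16 = 1)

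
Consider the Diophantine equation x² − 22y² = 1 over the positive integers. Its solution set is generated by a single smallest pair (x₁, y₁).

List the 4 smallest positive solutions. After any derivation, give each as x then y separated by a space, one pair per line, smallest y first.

[4; 1,2,4,2,1,8] for √22; ℓ=6 ⇒ convergent index 5
k=0  a_k=4  p_k/q_k = 4/1
k=1  a_k=1  p_k/q_k = 5/1
k=2  a_k=2  p_k/q_k = 14/3
…
k=4  a_k=2  p_k/q_k = 136/29
k=5  a_k=1  p_k/q_k = 197/42
→ (197, 42).  Check: 197²=38809, 22·42²=38808, difference 1.
n=2: (197,42)∘(197,42) = (197·197+22·42·42, 197·42+42·197) = (77617,16548)
n=3: (77617,16548)∘(197,42) = (197·77617+22·42·16548, 197·16548+42·77617) = (30580901,6519870)
n=4: (30580901,6519870)∘(197,42) = (197·30580901+22·42·6519870, 197·6519870+42·30580901) = (12048797377,2568812232)

197 42
77617 16548
30580901 6519870
12048797377 2568812232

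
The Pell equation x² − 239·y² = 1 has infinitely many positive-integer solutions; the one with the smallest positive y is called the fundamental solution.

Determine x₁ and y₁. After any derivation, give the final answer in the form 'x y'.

6195120 400729

√239 = [15; 2,5,1,2,4,15,4,2,1,5,2,30, …], period ℓ=12 (even) → k=11
i=0: a=15 ⇒ p=15, q=1
…
i=2: a=5 ⇒ p=170, q=11
…
i=4: a=2 ⇒ p=572, q=37
i=5: a=4 ⇒ p=2489, q=161
i=6: a=15 ⇒ p=37907, q=2452
i=7: a=4 ⇒ p=154117, q=9969
i=8: a=2 ⇒ p=346141, q=22390
i=9: a=1 ⇒ p=500258, q=32359
i=10: a=5 ⇒ p=2847431, q=184185
i=11: a=2 ⇒ p=6195120, q=400729
→ (6195120, 400729).  Check: 6195120²=38379511814400, 239·400729²=38379511814399, difference 1.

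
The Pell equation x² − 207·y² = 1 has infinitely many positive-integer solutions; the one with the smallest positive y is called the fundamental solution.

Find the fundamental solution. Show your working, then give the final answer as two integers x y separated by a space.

1151 80

√207 → a₀=14, period (2,1,1,2,1,1,2,28); ℓ=8 even so k=7
i=0: a=14 ⇒ p=14, q=1
i=1: a=2 ⇒ p=29, q=2
i=2: a=1 ⇒ p=43, q=3
…
i=4: a=2 ⇒ p=187, q=13
i=5: a=1 ⇒ p=259, q=18
i=6: a=1 ⇒ p=446, q=31
i=7: a=2 ⇒ p=1151, q=80
→ (1151, 80).  Check: 1151²=1324801, 207·80²=1324800, difference 1.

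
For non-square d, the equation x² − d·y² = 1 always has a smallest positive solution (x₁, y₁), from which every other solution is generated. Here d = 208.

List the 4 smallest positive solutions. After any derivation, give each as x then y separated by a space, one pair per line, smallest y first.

d=208: √d = [14; 2,2,1,2,2,28] (ℓ=6, even), read p_5/q_5
a_0=14:  p_0=14·1+0=14,  q_0=14·0+1=1
a_1=2:  p_1=2·14+1=29,  q_1=2·1+0=2
a_2=2:  p_2=2·29+14=72,  q_2=2·2+1=5
…
a_4=2:  p_4=2·101+72=274,  q_4=2·7+5=19
a_5=2:  p_5=2·274+101=649,  q_5=2·19+7=45
→ (649, 45).  Check: 649²=421201, 208·45²=421200, difference 1.
n=2: (649,45)∘(649,45) = (649·649+208·45·45, 649·45+45·649) = (842401,58410)
n=3: (842401,58410)∘(649,45) = (649·842401+208·45·58410, 649·58410+45·842401) = (1093435849,75816135)
n=4: (1093435849,75816135)∘(649,45) = (649·1093435849+208·45·75816135, 649·75816135+45·1093435849) = (1419278889601,98409284820)

649 45
842401 58410
1093435849 75816135
1419278889601 98409284820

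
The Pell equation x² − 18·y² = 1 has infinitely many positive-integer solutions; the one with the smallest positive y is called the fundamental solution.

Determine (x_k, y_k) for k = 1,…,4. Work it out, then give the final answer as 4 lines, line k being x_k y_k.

√18 → a₀=4, period (4,8); ℓ=2 even so k=1
k=0  a_k=4  p_k/q_k = 4/1
k=1  a_k=4  p_k/q_k = 17/4
(x₁, y₁) = (17, 4);  17² − 18·4² = 1 ✓
(17+4√18)^2 = 577 + 136√18
(17+4√18)^3 = 19601 + 4620√18
(17+4√18)^4 = 665857 + 156944√18

17 4
577 136
19601 4620
665857 156944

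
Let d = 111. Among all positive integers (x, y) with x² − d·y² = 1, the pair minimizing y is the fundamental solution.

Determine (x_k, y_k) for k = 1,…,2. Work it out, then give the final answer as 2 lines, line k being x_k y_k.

d=111: √d = [10; 1,1,6,1,1,20] (ℓ=6, even), read p_5/q_5
a_0=10:  p_0=10·1+0=10,  q_0=10·0+1=1
…
a_2=1:  p_2=1·11+10=21,  q_2=1·1+1=2
a_3=6:  p_3=6·21+11=137,  q_3=6·2+1=13
a_4=1:  p_4=1·137+21=158,  q_4=1·13+2=15
a_5=1:  p_5=1·158+137=295,  q_5=1·15+13=28
→ (295, 28).  Check: 295²=87025, 111·28²=87024, difference 1.
n=2: (295,28)∘(295,28) = (295·295+111·28·28, 295·28+28·295) = (174049,16520)

295 28
174049 16520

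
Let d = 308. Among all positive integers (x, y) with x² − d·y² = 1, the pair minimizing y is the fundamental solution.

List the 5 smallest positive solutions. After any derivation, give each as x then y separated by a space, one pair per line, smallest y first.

d=308: √d = [17; 1,1,4,1,1,34] (ℓ=6, even), read p_5/q_5
k=0  a_k=17  p_k/q_k = 17/1
…
k=3  a_k=4  p_k/q_k = 158/9
k=4  a_k=1  p_k/q_k = 193/11
k=5  a_k=1  p_k/q_k = 351/20
(x₁, y₁) = (351, 20);  351² − 308·20² = 1 ✓
(x_2, y_2) = (351·351 + 308·20·20, 351·20 + 20·351) = (246401, 14040)
(x_3, y_3) = (351·246401 + 308·20·14040, 351·14040 + 20·246401) = (172973151, 9856060)
(x_4, y_4) = (351·172973151 + 308·20·9856060, 351·9856060 + 20·172973151) = (121426905601, 6918940080)
(x_5, y_5) = (351·121426905601 + 308·20·6918940080, 351·6918940080 + 20·121426905601) = (85241514758751, 4857086080100)

351 20
246401 14040
172973151 9856060
121426905601 6918940080
85241514758751 4857086080100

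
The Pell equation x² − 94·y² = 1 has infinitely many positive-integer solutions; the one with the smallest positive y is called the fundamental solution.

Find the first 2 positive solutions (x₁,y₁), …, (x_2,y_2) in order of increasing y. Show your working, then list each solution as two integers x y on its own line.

√94 = [9; 1,2,3,1,1,…,2,1,18, …], period ℓ=16 (even) → k=15
i=0: a=9 ⇒ p=9, q=1
…
i=4: a=1 ⇒ p=126, q=13
…
i=10: a=5 ⇒ p=85038, q=8771
i=11: a=1 ⇒ p=99455, q=10258
…
i=14: a=2 ⇒ p=1490361, q=153719
i=15: a=1 ⇒ p=2143295, q=221064
(x₁, y₁) = (2143295, 221064);  2143295² − 94·221064² = 1 ✓
k=2:  x_2 = 2143295·2143295+94·221064·221064 = 9187426914049,  y_2 = 2143295·221064+221064·2143295 = 947610731760

2143295 221064
9187426914049 947610731760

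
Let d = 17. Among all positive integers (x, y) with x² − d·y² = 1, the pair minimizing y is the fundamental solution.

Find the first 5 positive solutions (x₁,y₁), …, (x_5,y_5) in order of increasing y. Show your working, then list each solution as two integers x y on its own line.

√17 → a₀=4, period (8); ℓ=1 odd so k=1
i=0: a=4 ⇒ p=4, q=1
i=1: a=8 ⇒ p=33, q=8
fundamental: x₁=33, y₁=8  (since 1089 − 17·64 = 1)
(33+8√17)^2 = 2177 + 528√17
(33+8√17)^3 = 143649 + 34840√17
(33+8√17)^4 = 9478657 + 2298912√17
(33+8√17)^5 = 625447713 + 151693352√17

33 8
2177 528
143649 34840
9478657 2298912
625447713 151693352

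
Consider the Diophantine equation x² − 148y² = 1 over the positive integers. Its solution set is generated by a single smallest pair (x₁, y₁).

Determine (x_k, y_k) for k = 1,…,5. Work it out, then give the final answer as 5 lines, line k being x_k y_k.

73 6
10657 876
1555849 127890
227143297 18671064
33161365513 2725847454

d=148: √d = [12; 6,24] (ℓ=2, even), read p_1/q_1
step 0: (12, 1)  from 12·(1,0) + (0,1)
step 1: (73, 6)  from 6·(12,1) + (1,0)
(x₁, y₁) = (73, 6);  73² − 148·6² = 1 ✓
(73+6√148)^2 = 10657 + 876√148
(73+6√148)^3 = 1555849 + 127890√148
(73+6√148)^4 = 227143297 + 18671064√148
(73+6√148)^5 = 33161365513 + 2725847454√148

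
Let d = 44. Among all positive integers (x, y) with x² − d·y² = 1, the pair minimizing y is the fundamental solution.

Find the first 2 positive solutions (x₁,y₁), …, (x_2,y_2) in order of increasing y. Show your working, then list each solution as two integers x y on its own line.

199 30
79201 11940

√44 → a₀=6, period (1,1,1,2,1,1,1,12); ℓ=8 even so k=7
step 0: (6, 1)  from 6·(1,0) + (0,1)
…
step 4: (53, 8)  from 2·(20,3) + (13,2)
…
step 6: (126, 19)  from 1·(73,11) + (53,8)
step 7: (199, 30)  from 1·(126,19) + (73,11)
fundamental: x₁=199, y₁=30  (since 39601 − 44·900 = 1)
k=2:  x_2 = 199·199+44·30·30 = 79201,  y_2 = 199·30+30·199 = 11940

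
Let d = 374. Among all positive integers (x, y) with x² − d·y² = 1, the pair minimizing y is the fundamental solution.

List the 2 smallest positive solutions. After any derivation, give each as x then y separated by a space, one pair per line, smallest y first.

3365 174
22646449 1171020

d=374: √d = [19; 2,1,18,1,2,38] (ℓ=6, even), read p_5/q_5
a_0=19:  p_0=19·1+0=19,  q_0=19·0+1=1
a_1=2:  p_1=2·19+1=39,  q_1=2·1+0=2
a_2=1:  p_2=1·39+19=58,  q_2=1·2+1=3
a_3=18:  p_3=18·58+39=1083,  q_3=18·3+2=56
a_4=1:  p_4=1·1083+58=1141,  q_4=1·56+3=59
a_5=2:  p_5=2·1141+1083=3365,  q_5=2·59+56=174
→ (3365, 174).  Check: 3365²=11323225, 374·174²=11323224, difference 1.
n=2: (3365,174)∘(3365,174) = (3365·3365+374·174·174, 3365·174+174·3365) = (22646449,1171020)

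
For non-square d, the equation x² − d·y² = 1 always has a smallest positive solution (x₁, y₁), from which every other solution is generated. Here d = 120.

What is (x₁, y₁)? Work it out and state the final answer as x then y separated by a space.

11 1

√120 = [10; 1,20, …], period ℓ=2 (even) → k=1
k=0  a_k=10  p_k/q_k = 10/1
k=1  a_k=1  p_k/q_k = 11/1
fundamental: x₁=11, y₁=1  (since 121 − 120·1 = 1)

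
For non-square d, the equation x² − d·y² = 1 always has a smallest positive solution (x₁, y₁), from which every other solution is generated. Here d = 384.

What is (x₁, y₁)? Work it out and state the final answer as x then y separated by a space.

4801 245

[19; 1,1,2,9,2,1,1,38] for √384; ℓ=8 ⇒ convergent index 7
step 0: (19, 1)  from 19·(1,0) + (0,1)
step 1: (20, 1)  from 1·(19,1) + (1,0)
step 2: (39, 2)  from 1·(20,1) + (19,1)
step 3: (98, 5)  from 2·(39,2) + (20,1)
…
step 5: (1940, 99)  from 2·(921,47) + (98,5)
step 6: (2861, 146)  from 1·(1940,99) + (921,47)
step 7: (4801, 245)  from 1·(2861,146) + (1940,99)
→ (4801, 245).  Check: 4801²=23049601, 384·245²=23049600, difference 1.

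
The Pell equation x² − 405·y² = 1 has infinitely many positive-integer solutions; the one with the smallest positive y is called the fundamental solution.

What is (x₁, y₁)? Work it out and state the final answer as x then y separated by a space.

√405 = [20; 8,40, …], period ℓ=2 (even) → k=1
a_0=20:  p_0=20·1+0=20,  q_0=20·0+1=1
a_1=8:  p_1=8·20+1=161,  q_1=8·1+0=8
→ (161, 8).  Check: 161²=25921, 405·8²=25920, difference 1.

161 8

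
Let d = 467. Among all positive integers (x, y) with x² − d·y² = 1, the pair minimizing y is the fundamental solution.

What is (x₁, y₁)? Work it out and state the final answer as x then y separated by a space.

1625626 75225

d=467: √d = [21; 1,1,1,1,3,…,1,1,42] (ℓ=14, even), read p_13/q_13
a_0=21:  p_0=21·1+0=21,  q_0=21·0+1=1
a_1=1:  p_1=1·21+1=22,  q_1=1·1+0=1
a_2=1:  p_2=1·22+21=43,  q_2=1·1+1=2
a_3=1:  p_3=1·43+22=65,  q_3=1·2+1=3
a_4=1:  p_4=1·65+43=108,  q_4=1·3+2=5
…
a_8=3:  p_8=3·27164+1275=82767,  q_8=3·1257+59=3830
…
a_10=1:  p_10=1·275465+82767=358232,  q_10=1·12747+3830=16577
…
a_12=1:  p_12=1·633697+358232=991929,  q_12=1·29324+16577=45901
a_13=1:  p_13=1·991929+633697=1625626,  q_13=1·45901+29324=75225
fundamental: x₁=1625626, y₁=75225  (since 2642659891876 − 467·5658800625 = 1)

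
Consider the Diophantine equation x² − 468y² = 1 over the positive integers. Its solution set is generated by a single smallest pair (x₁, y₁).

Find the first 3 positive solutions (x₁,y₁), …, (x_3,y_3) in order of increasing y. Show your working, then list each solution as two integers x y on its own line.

649 30
842401 38940
1093435849 50544090

[21; 1,1,1,2,1,1,1,42] for √468; ℓ=8 ⇒ convergent index 7
a_0=21:  p_0=21·1+0=21,  q_0=21·0+1=1
a_1=1:  p_1=1·21+1=22,  q_1=1·1+0=1
…
a_3=1:  p_3=1·43+22=65,  q_3=1·2+1=3
…
a_5=1:  p_5=1·173+65=238,  q_5=1·8+3=11
a_6=1:  p_6=1·238+173=411,  q_6=1·11+8=19
a_7=1:  p_7=1·411+238=649,  q_7=1·19+11=30
(x₁, y₁) = (649, 30);  649² − 468·30² = 1 ✓
(649+30√468)^2 = 842401 + 38940√468
(649+30√468)^3 = 1093435849 + 50544090√468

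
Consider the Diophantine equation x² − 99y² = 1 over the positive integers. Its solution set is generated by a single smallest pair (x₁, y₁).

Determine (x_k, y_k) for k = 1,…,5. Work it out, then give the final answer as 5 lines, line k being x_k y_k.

10 1
199 20
3970 399
79201 7960
1580050 158801

[9; 1,18] for √99; ℓ=2 ⇒ convergent index 1
i=0: a=9 ⇒ p=9, q=1
i=1: a=1 ⇒ p=10, q=1
(x₁, y₁) = (10, 1);  10² − 99·1² = 1 ✓
k=2:  x_2 = 10·10+99·1·1 = 199,  y_2 = 10·1+1·10 = 20
k=3:  x_3 = 10·199+99·1·20 = 3970,  y_3 = 10·20+1·199 = 399
k=4:  x_4 = 10·3970+99·1·399 = 79201,  y_4 = 10·399+1·3970 = 7960
k=5:  x_5 = 10·79201+99·1·7960 = 1580050,  y_5 = 10·7960+1·79201 = 158801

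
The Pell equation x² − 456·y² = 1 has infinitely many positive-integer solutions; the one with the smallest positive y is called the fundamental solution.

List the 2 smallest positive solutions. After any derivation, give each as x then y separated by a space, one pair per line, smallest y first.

1025 48
2101249 98400

[21; 2,1,4,1,2,42] for √456; ℓ=6 ⇒ convergent index 5
k=0  a_k=21  p_k/q_k = 21/1
…
k=4  a_k=1  p_k/q_k = 363/17
k=5  a_k=2  p_k/q_k = 1025/48
fundamental: x₁=1025, y₁=48  (since 1050625 − 456·2304 = 1)
k=2:  x_2 = 1025·1025+456·48·48 = 2101249,  y_2 = 1025·48+48·1025 = 98400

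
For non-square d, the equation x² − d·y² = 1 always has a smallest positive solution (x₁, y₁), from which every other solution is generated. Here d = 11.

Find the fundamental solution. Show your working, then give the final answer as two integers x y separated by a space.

[3; 3,6] for √11; ℓ=2 ⇒ convergent index 1
i=0: a=3 ⇒ p=3, q=1
i=1: a=3 ⇒ p=10, q=3
→ (10, 3).  Check: 10²=100, 11·3²=99, difference 1.

10 3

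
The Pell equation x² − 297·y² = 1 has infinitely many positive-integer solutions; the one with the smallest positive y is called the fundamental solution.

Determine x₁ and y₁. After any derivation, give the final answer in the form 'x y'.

48599 2820

d=297: √d = [17; 4,3,1,1,2,1,1,3,4,34] (ℓ=10, even), read p_9/q_9
a_0=17:  p_0=17·1+0=17,  q_0=17·0+1=1
…
a_7=1:  p_7=1·1844+1327=3171,  q_7=1·107+77=184
a_8=3:  p_8=3·3171+1844=11357,  q_8=3·184+107=659
a_9=4:  p_9=4·11357+3171=48599,  q_9=4·659+184=2820
→ (48599, 2820).  Check: 48599²=2361862801, 297·2820²=2361862800, difference 1.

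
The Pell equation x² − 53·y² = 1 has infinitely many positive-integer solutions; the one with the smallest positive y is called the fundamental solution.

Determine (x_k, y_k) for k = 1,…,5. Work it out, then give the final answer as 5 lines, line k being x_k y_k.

66249 9100
8777860001 1205731800
1163048894346249 159757052027300
154101652394311440001 21167489878307463600
20418160737778428282906249 2804650073736225260045500

√53 = [7; 3,1,1,3,14, …], period ℓ=5 (odd) → k=9
a_0=7:  p_0=7·1+0=7,  q_0=7·0+1=1
…
a_5=14:  p_5=14·182+51=2599,  q_5=14·25+7=357
…
a_7=1:  p_7=1·7979+2599=10578,  q_7=1·1096+357=1453
a_8=1:  p_8=1·10578+7979=18557,  q_8=1·1453+1096=2549
a_9=3:  p_9=3·18557+10578=66249,  q_9=3·2549+1453=9100
(x₁, y₁) = (66249, 9100);  66249² − 53·9100² = 1 ✓
n=2: (66249,9100)∘(66249,9100) = (66249·66249+53·9100·9100, 66249·9100+9100·66249) = (8777860001,1205731800)
n=3: (8777860001,1205731800)∘(66249,9100) = (66249·8777860001+53·9100·1205731800, 66249·1205731800+9100·8777860001) = (1163048894346249,159757052027300)
n=4: (1163048894346249,159757052027300)∘(66249,9100) = (66249·1163048894346249+53·9100·159757052027300, 66249·159757052027300+9100·1163048894346249) = (154101652394311440001,21167489878307463600)
n=5: (154101652394311440001,21167489878307463600)∘(66249,9100) = (66249·154101652394311440001+53·9100·21167489878307463600, 66249·21167489878307463600+9100·154101652394311440001) = (20418160737778428282906249,2804650073736225260045500)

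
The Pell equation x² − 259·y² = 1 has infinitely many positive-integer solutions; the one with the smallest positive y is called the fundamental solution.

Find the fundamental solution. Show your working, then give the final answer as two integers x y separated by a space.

[16; 10,1,2,3,4,3,2,1,10,32] for √259; ℓ=10 ⇒ convergent index 9
i=0: a=16 ⇒ p=16, q=1
i=1: a=10 ⇒ p=161, q=10
…
i=4: a=3 ⇒ p=1722, q=107
i=5: a=4 ⇒ p=7403, q=460
…
i=7: a=2 ⇒ p=55265, q=3434
i=8: a=1 ⇒ p=79196, q=4921
i=9: a=10 ⇒ p=847225, q=52644
fundamental: x₁=847225, y₁=52644  (since 717790200625 − 259·2771390736 = 1)

847225 52644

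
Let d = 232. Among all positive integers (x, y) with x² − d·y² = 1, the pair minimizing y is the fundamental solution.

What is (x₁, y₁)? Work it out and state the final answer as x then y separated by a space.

√232 = [15; 4,3,7,3,4,30, …], period ℓ=6 (even) → k=5
step 0: (15, 1)  from 15·(1,0) + (0,1)
…
step 4: (4539, 298)  from 3·(1447,95) + (198,13)
step 5: (19603, 1287)  from 4·(4539,298) + (1447,95)
(x₁, y₁) = (19603, 1287);  19603² − 232·1287² = 1 ✓

19603 1287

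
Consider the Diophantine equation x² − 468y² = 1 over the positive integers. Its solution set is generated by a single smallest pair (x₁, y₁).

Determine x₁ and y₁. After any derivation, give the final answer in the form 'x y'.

649 30

√468 → a₀=21, period (1,1,1,2,1,1,1,42); ℓ=8 even so k=7
i=0: a=21 ⇒ p=21, q=1
…
i=3: a=1 ⇒ p=65, q=3
i=4: a=2 ⇒ p=173, q=8
i=5: a=1 ⇒ p=238, q=11
i=6: a=1 ⇒ p=411, q=19
i=7: a=1 ⇒ p=649, q=30
(x₁, y₁) = (649, 30);  649² − 468·30² = 1 ✓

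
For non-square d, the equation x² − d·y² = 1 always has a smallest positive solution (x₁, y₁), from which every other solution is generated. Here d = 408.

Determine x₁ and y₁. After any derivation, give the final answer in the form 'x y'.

√408 → a₀=20, period (5,40); ℓ=2 even so k=1
a_0=20:  p_0=20·1+0=20,  q_0=20·0+1=1
a_1=5:  p_1=5·20+1=101,  q_1=5·1+0=5
(x₁, y₁) = (101, 5);  101² − 408·5² = 1 ✓

101 5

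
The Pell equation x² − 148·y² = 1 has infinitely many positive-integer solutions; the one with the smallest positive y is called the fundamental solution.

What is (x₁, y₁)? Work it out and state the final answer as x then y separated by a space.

73 6

√148 = [12; 6,24, …], period ℓ=2 (even) → k=1
step 0: (12, 1)  from 12·(1,0) + (0,1)
step 1: (73, 6)  from 6·(12,1) + (1,0)
fundamental: x₁=73, y₁=6  (since 5329 − 148·36 = 1)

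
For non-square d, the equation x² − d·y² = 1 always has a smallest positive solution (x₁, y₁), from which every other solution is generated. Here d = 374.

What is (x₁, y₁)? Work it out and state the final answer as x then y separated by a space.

√374 → a₀=19, period (2,1,18,1,2,38); ℓ=6 even so k=5
a_0=19:  p_0=19·1+0=19,  q_0=19·0+1=1
a_1=2:  p_1=2·19+1=39,  q_1=2·1+0=2
…
a_4=1:  p_4=1·1083+58=1141,  q_4=1·56+3=59
a_5=2:  p_5=2·1141+1083=3365,  q_5=2·59+56=174
→ (3365, 174).  Check: 3365²=11323225, 374·174²=11323224, difference 1.

3365 174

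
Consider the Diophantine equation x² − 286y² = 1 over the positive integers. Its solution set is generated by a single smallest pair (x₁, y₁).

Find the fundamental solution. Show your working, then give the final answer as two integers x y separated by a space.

561835 33222

d=286: √d = [16; 1,10,3,3,2,3,3,10,1,32] (ℓ=10, even), read p_9/q_9
a_0=16:  p_0=16·1+0=16,  q_0=16·0+1=1
…
a_2=10:  p_2=10·17+16=186,  q_2=10·1+1=11
a_3=3:  p_3=3·186+17=575,  q_3=3·11+1=34
…
a_5=2:  p_5=2·1911+575=4397,  q_5=2·113+34=260
…
a_7=3:  p_7=3·15102+4397=49703,  q_7=3·893+260=2939
a_8=10:  p_8=10·49703+15102=512132,  q_8=10·2939+893=30283
a_9=1:  p_9=1·512132+49703=561835,  q_9=1·30283+2939=33222
fundamental: x₁=561835, y₁=33222  (since 315658567225 − 286·1103701284 = 1)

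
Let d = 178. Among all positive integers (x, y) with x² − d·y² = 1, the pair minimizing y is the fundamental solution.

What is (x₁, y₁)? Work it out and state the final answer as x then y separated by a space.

1601 120

d=178: √d = [13; 2,1,12,1,2,26] (ℓ=6, even), read p_5/q_5
k=0  a_k=13  p_k/q_k = 13/1
k=1  a_k=2  p_k/q_k = 27/2
k=2  a_k=1  p_k/q_k = 40/3
…
k=4  a_k=1  p_k/q_k = 547/41
k=5  a_k=2  p_k/q_k = 1601/120
fundamental: x₁=1601, y₁=120  (since 2563201 − 178·14400 = 1)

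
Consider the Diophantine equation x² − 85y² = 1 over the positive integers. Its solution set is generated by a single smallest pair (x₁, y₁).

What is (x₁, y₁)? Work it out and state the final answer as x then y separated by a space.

285769 30996

√85 = [9; 4,1,1,4,18, …], period ℓ=5 (odd) → k=9
step 0: (9, 1)  from 9·(1,0) + (0,1)
step 1: (37, 4)  from 4·(9,1) + (1,0)
…
step 3: (83, 9)  from 1·(46,5) + (37,4)
step 4: (378, 41)  from 4·(83,9) + (46,5)
step 5: (6887, 747)  from 18·(378,41) + (83,9)
step 6: (27926, 3029)  from 4·(6887,747) + (378,41)
…
step 8: (62739, 6805)  from 1·(34813,3776) + (27926,3029)
step 9: (285769, 30996)  from 4·(62739,6805) + (34813,3776)
(x₁, y₁) = (285769, 30996);  285769² − 85·30996² = 1 ✓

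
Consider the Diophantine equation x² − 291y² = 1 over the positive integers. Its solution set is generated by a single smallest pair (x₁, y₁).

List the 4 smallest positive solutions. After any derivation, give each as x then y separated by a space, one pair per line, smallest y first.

[17; 17,34] for √291; ℓ=2 ⇒ convergent index 1
step 0: (17, 1)  from 17·(1,0) + (0,1)
step 1: (290, 17)  from 17·(17,1) + (1,0)
(x₁, y₁) = (290, 17);  290² − 291·17² = 1 ✓
k=2:  x_2 = 290·290+291·17·17 = 168199,  y_2 = 290·17+17·290 = 9860
k=3:  x_3 = 290·168199+291·17·9860 = 97555130,  y_3 = 290·9860+17·168199 = 5718783
k=4:  x_4 = 290·97555130+291·17·5718783 = 56581807201,  y_4 = 290·5718783+17·97555130 = 3316884280

290 17
168199 9860
97555130 5718783
56581807201 3316884280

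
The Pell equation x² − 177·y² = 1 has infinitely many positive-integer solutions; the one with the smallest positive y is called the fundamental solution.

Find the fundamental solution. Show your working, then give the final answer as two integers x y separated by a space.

d=177: √d = [13; 3,3,2,8,2,3,3,26] (ℓ=8, even), read p_7/q_7
step 0: (13, 1)  from 13·(1,0) + (0,1)
…
step 2: (133, 10)  from 3·(40,3) + (13,1)
…
step 6: (18985, 1427)  from 3·(5468,411) + (2581,194)
step 7: (62423, 4692)  from 3·(18985,1427) + (5468,411)
(x₁, y₁) = (62423, 4692);  62423² − 177·4692² = 1 ✓

62423 4692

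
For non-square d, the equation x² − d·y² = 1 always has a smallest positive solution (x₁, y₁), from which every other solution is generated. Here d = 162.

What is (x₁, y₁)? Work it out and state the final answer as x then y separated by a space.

19601 1540

√162 = [12; 1,2,1,2,12,2,1,2,1,24, …], period ℓ=10 (even) → k=9
step 0: (12, 1)  from 12·(1,0) + (0,1)
step 1: (13, 1)  from 1·(12,1) + (1,0)
step 2: (38, 3)  from 2·(13,1) + (12,1)
step 3: (51, 4)  from 1·(38,3) + (13,1)
step 4: (140, 11)  from 2·(51,4) + (38,3)
…
step 6: (3602, 283)  from 2·(1731,136) + (140,11)
step 7: (5333, 419)  from 1·(3602,283) + (1731,136)
step 8: (14268, 1121)  from 2·(5333,419) + (3602,283)
step 9: (19601, 1540)  from 1·(14268,1121) + (5333,419)
fundamental: x₁=19601, y₁=1540  (since 384199201 − 162·2371600 = 1)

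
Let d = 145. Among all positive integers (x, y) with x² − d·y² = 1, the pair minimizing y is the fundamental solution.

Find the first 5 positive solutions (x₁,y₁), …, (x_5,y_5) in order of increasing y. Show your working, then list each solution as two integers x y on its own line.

d=145: √d = [12; 24] (ℓ=1, odd), read p_1/q_1
i=0: a=12 ⇒ p=12, q=1
i=1: a=24 ⇒ p=289, q=24
(x₁, y₁) = (289, 24);  289² − 145·24² = 1 ✓
(x_2, y_2) = (289·289 + 145·24·24, 289·24 + 24·289) = (167041, 13872)
(x_3, y_3) = (289·167041 + 145·24·13872, 289·13872 + 24·167041) = (96549409, 8017992)
(x_4, y_4) = (289·96549409 + 145·24·8017992, 289·8017992 + 24·96549409) = (55805391361, 4634385504)
(x_5, y_5) = (289·55805391361 + 145·24·4634385504, 289·4634385504 + 24·55805391361) = (32255419657249, 2678666803320)

289 24
167041 13872
96549409 8017992
55805391361 4634385504
32255419657249 2678666803320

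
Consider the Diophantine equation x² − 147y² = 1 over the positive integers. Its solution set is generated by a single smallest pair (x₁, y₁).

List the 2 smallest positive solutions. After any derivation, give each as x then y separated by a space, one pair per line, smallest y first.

d=147: √d = [12; 8,24] (ℓ=2, even), read p_1/q_1
step 0: (12, 1)  from 12·(1,0) + (0,1)
step 1: (97, 8)  from 8·(12,1) + (1,0)
fundamental: x₁=97, y₁=8  (since 9409 − 147·64 = 1)
(x_2, y_2) = (97·97 + 147·8·8, 97·8 + 8·97) = (18817, 1552)

97 8
18817 1552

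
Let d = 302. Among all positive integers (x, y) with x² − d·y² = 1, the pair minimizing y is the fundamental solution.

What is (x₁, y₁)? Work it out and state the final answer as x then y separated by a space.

√302 → a₀=17, period (2,1,1,1,4,…,1,2,34); ℓ=16 even so k=15
i=0: a=17 ⇒ p=17, q=1
i=1: a=2 ⇒ p=35, q=2
i=2: a=1 ⇒ p=52, q=3
i=3: a=1 ⇒ p=87, q=5
i=4: a=1 ⇒ p=139, q=8
i=5: a=4 ⇒ p=643, q=37
i=6: a=2 ⇒ p=1425, q=82
i=7: a=1 ⇒ p=2068, q=119
i=8: a=16 ⇒ p=34513, q=1986
i=9: a=1 ⇒ p=36581, q=2105
i=10: a=2 ⇒ p=107675, q=6196
i=11: a=4 ⇒ p=467281, q=26889
i=12: a=1 ⇒ p=574956, q=33085
i=13: a=1 ⇒ p=1042237, q=59974
i=14: a=1 ⇒ p=1617193, q=93059
i=15: a=2 ⇒ p=4276623, q=246092
→ (4276623, 246092).  Check: 4276623²=18289504284129, 302·246092²=18289504284128, difference 1.

4276623 246092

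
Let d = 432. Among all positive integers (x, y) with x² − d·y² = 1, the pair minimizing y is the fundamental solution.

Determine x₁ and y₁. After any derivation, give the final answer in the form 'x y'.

√432 = [20; 1,3,1,1,1,3,1,40, …], period ℓ=8 (even) → k=7
k=0  a_k=20  p_k/q_k = 20/1
…
k=2  a_k=3  p_k/q_k = 83/4
…
k=4  a_k=1  p_k/q_k = 187/9
…
k=6  a_k=3  p_k/q_k = 1060/51
k=7  a_k=1  p_k/q_k = 1351/65
fundamental: x₁=1351, y₁=65  (since 1825201 − 432·4225 = 1)

1351 65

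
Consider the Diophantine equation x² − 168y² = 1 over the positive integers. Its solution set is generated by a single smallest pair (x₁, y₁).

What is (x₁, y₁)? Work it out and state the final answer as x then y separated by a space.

√168 → a₀=12, period (1,24); ℓ=2 even so k=1
a_0=12:  p_0=12·1+0=12,  q_0=12·0+1=1
a_1=1:  p_1=1·12+1=13,  q_1=1·1+0=1
(x₁, y₁) = (13, 1);  13² − 168·1² = 1 ✓

13 1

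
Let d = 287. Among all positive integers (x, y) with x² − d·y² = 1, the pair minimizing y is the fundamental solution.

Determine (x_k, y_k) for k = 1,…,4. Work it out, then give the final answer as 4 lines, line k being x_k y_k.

d=287: √d = [16; 1,15,1,32] (ℓ=4, even), read p_3/q_3
k=0  a_k=16  p_k/q_k = 16/1
…
k=2  a_k=15  p_k/q_k = 271/16
k=3  a_k=1  p_k/q_k = 288/17
fundamental: x₁=288, y₁=17  (since 82944 − 287·289 = 1)
(x_2, y_2) = (288·288 + 287·17·17, 288·17 + 17·288) = (165887, 9792)
(x_3, y_3) = (288·165887 + 287·17·9792, 288·9792 + 17·165887) = (95550624, 5640175)
(x_4, y_4) = (288·95550624 + 287·17·5640175, 288·5640175 + 17·95550624) = (55036993537, 3248731008)

288 17
165887 9792
95550624 5640175
55036993537 3248731008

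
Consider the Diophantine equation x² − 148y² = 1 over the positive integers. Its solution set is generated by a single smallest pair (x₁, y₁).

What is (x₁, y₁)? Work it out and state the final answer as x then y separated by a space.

73 6

d=148: √d = [12; 6,24] (ℓ=2, even), read p_1/q_1
step 0: (12, 1)  from 12·(1,0) + (0,1)
step 1: (73, 6)  from 6·(12,1) + (1,0)
fundamental: x₁=73, y₁=6  (since 5329 − 148·36 = 1)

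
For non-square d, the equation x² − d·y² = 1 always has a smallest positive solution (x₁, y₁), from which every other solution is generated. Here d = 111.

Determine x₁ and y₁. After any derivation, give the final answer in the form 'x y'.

295 28

d=111: √d = [10; 1,1,6,1,1,20] (ℓ=6, even), read p_5/q_5
i=0: a=10 ⇒ p=10, q=1
i=1: a=1 ⇒ p=11, q=1
…
i=4: a=1 ⇒ p=158, q=15
i=5: a=1 ⇒ p=295, q=28
(x₁, y₁) = (295, 28);  295² − 111·28² = 1 ✓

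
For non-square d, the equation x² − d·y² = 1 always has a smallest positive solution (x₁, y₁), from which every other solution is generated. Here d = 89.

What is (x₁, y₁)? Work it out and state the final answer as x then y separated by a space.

d=89: √d = [9; 2,3,3,2,18] (ℓ=5, odd), read p_9/q_9
a_0=9:  p_0=9·1+0=9,  q_0=9·0+1=1
…
a_2=3:  p_2=3·19+9=66,  q_2=3·2+1=7
a_3=3:  p_3=3·66+19=217,  q_3=3·7+2=23
…
a_5=18:  p_5=18·500+217=9217,  q_5=18·53+23=977
a_6=2:  p_6=2·9217+500=18934,  q_6=2·977+53=2007
…
a_8=3:  p_8=3·66019+18934=216991,  q_8=3·6998+2007=23001
a_9=2:  p_9=2·216991+66019=500001,  q_9=2·23001+6998=53000
→ (500001, 53000).  Check: 500001²=250001000001, 89·53000²=250001000000, difference 1.

500001 53000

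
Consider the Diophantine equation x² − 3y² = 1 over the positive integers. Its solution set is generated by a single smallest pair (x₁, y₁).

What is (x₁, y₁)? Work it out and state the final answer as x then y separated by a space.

2 1

[1; 1,2] for √3; ℓ=2 ⇒ convergent index 1
i=0: a=1 ⇒ p=1, q=1
i=1: a=1 ⇒ p=2, q=1
→ (2, 1).  Check: 2²=4, 3·1²=3, difference 1.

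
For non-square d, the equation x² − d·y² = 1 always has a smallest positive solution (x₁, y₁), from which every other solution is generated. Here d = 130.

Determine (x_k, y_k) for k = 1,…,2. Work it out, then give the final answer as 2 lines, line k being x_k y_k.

√130 → a₀=11, period (2,2,22); ℓ=3 odd so k=5
i=0: a=11 ⇒ p=11, q=1
…
i=4: a=2 ⇒ p=2611, q=229
i=5: a=2 ⇒ p=6499, q=570
(x₁, y₁) = (6499, 570);  6499² − 130·570² = 1 ✓
(6499+570√130)^2 = 84474001 + 7408860√130

6499 570
84474001 7408860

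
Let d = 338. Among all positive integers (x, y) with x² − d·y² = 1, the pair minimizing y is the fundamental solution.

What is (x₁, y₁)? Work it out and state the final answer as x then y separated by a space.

√338 = [18; 2,1,1,2,36, …], period ℓ=5 (odd) → k=9
i=0: a=18 ⇒ p=18, q=1
i=1: a=2 ⇒ p=37, q=2
…
i=3: a=1 ⇒ p=92, q=5
i=4: a=2 ⇒ p=239, q=13
…
i=6: a=2 ⇒ p=17631, q=959
i=7: a=1 ⇒ p=26327, q=1432
i=8: a=1 ⇒ p=43958, q=2391
i=9: a=2 ⇒ p=114243, q=6214
(x₁, y₁) = (114243, 6214);  114243² − 338·6214² = 1 ✓

114243 6214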